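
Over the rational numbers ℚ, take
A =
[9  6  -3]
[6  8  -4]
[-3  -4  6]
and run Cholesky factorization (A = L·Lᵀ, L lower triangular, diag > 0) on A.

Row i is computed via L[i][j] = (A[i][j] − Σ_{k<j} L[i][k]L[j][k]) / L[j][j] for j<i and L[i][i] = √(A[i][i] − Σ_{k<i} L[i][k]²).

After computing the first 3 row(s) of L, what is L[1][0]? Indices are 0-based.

Step 1: L[0][0] = √(9) = 3.
  L[1][0] = (6) / L[0][0] = 2.
Step 2: L[1][1] = √(4) = 2.
  L[2][0] = (-3) / L[0][0] = -1.
  L[2][1] = (-2) / L[1][1] = -1.
Step 3: L[2][2] = √(4) = 2.

L[1][0] = 2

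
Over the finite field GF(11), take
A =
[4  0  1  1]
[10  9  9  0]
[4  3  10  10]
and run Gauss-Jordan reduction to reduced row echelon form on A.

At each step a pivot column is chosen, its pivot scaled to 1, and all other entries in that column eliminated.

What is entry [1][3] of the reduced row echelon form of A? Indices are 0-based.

[1] R0 /= 4  ⇒  (1, 0, 3, 3)
     R1 -= 10·R0  ⇒  (0, 9, 1, 3)
     R2 -= 4·R0  ⇒  (0, 3, 9, 9)
[2] R1 /= 9  ⇒  (0, 1, 5, 4)
     R2 -= 3·R1  ⇒  (0, 0, 5, 8)
[3] R2 /= 5  ⇒  (0, 0, 1, 6)
     R0 -= 3·R2  ⇒  (1, 0, 0, 7)
     R1 -= 5·R2  ⇒  (0, 1, 0, 7)

M[1][3] = 7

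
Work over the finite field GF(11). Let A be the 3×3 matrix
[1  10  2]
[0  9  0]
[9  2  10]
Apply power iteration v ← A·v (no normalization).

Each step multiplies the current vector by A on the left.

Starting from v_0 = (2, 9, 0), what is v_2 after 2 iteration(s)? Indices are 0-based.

v_2 = (6, 3, 8)

v_0 = (2, 9, 0).
v_1 = A·v_0 = (4, 4, 3).
v_2 = A·v_1 = (6, 3, 8).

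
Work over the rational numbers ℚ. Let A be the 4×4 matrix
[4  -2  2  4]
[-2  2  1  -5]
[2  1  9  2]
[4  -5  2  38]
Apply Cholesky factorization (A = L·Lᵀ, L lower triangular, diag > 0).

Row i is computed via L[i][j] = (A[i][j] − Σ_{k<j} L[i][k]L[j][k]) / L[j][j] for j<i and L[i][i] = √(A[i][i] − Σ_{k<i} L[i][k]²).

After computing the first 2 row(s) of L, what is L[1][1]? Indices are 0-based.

L[1][1] = 1

Step 1: L[0][0] = √(4) = 2.
  L[1][0] = (-2) / L[0][0] = -1.
Step 2: L[1][1] = √(1) = 1.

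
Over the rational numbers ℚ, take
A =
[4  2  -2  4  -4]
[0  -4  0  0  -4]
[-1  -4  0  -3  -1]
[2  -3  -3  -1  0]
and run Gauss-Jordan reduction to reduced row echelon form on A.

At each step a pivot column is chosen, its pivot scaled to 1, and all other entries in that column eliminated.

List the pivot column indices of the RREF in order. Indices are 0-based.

pivot columns: 0, 1, 2, 3

[1] R0 /= 4  ⇒  (1, 1/2, -1/2, 1, -1)
     R2 -= -1·R0  ⇒  (0, -7/2, -1/2, -2, -2)
     R3 -= 2·R0  ⇒  (0, -4, -2, -3, 2)
[2] R1 /= -4  ⇒  (0, 1, 0, 0, 1)
     R0 -= 1/2·R1  ⇒  (1, 0, -1/2, 1, -3/2)
     R2 -= -7/2·R1  ⇒  (0, 0, -1/2, -2, 3/2)
     R3 -= -4·R1  ⇒  (0, 0, -2, -3, 6)
[3] R2 /= -1/2  ⇒  (0, 0, 1, 4, -3)
     R0 -= -1/2·R2  ⇒  (1, 0, 0, 3, -3)
     R3 -= -2·R2  ⇒  (0, 0, 0, 5, 0)
[4] R3 /= 5  ⇒  (0, 0, 0, 1, 0)
     R0 -= 3·R3  ⇒  (1, 0, 0, 0, -3)
     R2 -= 4·R3  ⇒  (0, 0, 1, 0, -3)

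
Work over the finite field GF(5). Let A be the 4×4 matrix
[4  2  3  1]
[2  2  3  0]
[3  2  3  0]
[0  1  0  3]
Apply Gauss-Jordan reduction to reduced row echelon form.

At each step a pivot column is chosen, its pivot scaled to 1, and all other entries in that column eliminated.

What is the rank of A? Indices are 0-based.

rank = 4

pivot(0,0)=4: scale R0 → (1, 3, 2, 4)
  clear (1,0): R1 −= (2)R0 → (0, 1, 4, 2)
  clear (2,0): R2 −= (3)R0 → (0, 3, 2, 3)
pivot(1,1)=1: scale R1 → (0, 1, 4, 2)
  clear (0,1): R0 −= (3)R1 → (1, 0, 0, 3)
  clear (2,1): R2 −= (3)R1 → (0, 0, 0, 2)
  clear (3,1): R3 −= (1)R1 → (0, 0, 1, 1)
pivot(2,2): swap R2↔R3
pivot(2,2)=1: scale R2 → (0, 0, 1, 1)
  clear (1,2): R1 −= (4)R2 → (0, 1, 0, 3)
pivot(3,3)=2: scale R3 → (0, 0, 0, 1)
  clear (0,3): R0 −= (3)R3 → (1, 0, 0, 0)
  clear (1,3): R1 −= (3)R3 → (0, 1, 0, 0)
  clear (2,3): R2 −= (1)R3 → (0, 0, 1, 0)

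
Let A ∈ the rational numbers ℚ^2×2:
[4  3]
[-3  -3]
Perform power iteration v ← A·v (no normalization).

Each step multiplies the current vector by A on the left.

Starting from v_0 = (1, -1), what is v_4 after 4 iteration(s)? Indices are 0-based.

v_4 = (19, -12)

v_0 = (1, -1).
v_1 = A·v_0 = (1, 0).
v_2 = A·v_1 = (4, -3).
v_3 = A·v_2 = (7, -3).
v_4 = A·v_3 = (19, -12).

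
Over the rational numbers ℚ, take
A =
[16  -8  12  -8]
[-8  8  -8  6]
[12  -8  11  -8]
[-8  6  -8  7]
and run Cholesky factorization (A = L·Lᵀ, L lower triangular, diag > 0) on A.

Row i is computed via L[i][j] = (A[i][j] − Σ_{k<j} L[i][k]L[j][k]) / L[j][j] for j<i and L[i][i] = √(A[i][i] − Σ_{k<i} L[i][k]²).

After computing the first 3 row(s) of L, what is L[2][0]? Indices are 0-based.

Step 1: L[0][0] = √(16) = 4.
  L[1][0] = (-8) / L[0][0] = -2.
Step 2: L[1][1] = √(4) = 2.
  L[2][0] = (12) / L[0][0] = 3.
  L[2][1] = (-2) / L[1][1] = -1.
Step 3: L[2][2] = √(1) = 1.

L[2][0] = 3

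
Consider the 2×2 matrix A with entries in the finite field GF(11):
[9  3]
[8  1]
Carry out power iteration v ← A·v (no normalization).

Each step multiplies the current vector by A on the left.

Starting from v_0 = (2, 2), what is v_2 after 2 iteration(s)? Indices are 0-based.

v_0 = (2, 2).
v_1 = A·v_0 = (2, 7).
v_2 = A·v_1 = (6, 1).

v_2 = (6, 1)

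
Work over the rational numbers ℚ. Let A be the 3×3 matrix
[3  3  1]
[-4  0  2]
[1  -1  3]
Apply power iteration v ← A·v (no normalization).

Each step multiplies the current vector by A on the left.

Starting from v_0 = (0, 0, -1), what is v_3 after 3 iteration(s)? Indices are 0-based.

v_0 = (0, 0, -1).
v_1 = A·v_0 = (-1, -2, -3).
v_2 = A·v_1 = (-12, -2, -8).
v_3 = A·v_2 = (-50, 32, -34).

v_3 = (-50, 32, -34)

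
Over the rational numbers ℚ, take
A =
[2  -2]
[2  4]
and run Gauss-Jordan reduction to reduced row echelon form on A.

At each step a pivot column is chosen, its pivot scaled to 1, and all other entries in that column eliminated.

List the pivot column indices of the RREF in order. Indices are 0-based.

pivot columns: 0, 1

step 1: normalize row 0 (÷2) = (1, -1)
  row 1: subtract 2×row0 = (0, 6)
step 2: normalize row 1 (÷6) = (0, 1)
  row 0: subtract -1×row1 = (1, 0)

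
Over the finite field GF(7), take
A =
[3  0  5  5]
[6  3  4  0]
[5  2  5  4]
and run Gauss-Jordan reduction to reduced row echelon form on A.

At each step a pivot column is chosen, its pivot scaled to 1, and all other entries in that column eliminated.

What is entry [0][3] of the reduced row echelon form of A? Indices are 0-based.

step 1: normalize row 0 (÷3) = (1, 0, 4, 4)
  row 1: subtract 6×row0 = (0, 3, 1, 4)
  row 2: subtract 5×row0 = (0, 2, 6, 5)
step 2: normalize row 1 (÷3) = (0, 1, 5, 6)
  row 2: subtract 2×row1 = (0, 0, 3, 0)
step 3: normalize row 2 (÷3) = (0, 0, 1, 0)
  row 0: subtract 4×row2 = (1, 0, 0, 4)
  row 1: subtract 5×row2 = (0, 1, 0, 6)

M[0][3] = 4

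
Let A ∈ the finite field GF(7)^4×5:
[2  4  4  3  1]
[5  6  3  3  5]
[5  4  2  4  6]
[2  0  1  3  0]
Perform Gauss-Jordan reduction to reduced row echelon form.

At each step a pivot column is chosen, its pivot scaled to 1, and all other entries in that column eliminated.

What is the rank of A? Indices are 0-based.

[1] R0 /= 2  ⇒  (1, 2, 2, 5, 4)
     R1 -= 5·R0  ⇒  (0, 3, 0, 6, 6)
     R2 -= 5·R0  ⇒  (0, 1, 6, 0, 0)
     R3 -= 2·R0  ⇒  (0, 3, 4, 0, 6)
[2] R1 /= 3  ⇒  (0, 1, 0, 2, 2)
     R0 -= 2·R1  ⇒  (1, 0, 2, 1, 0)
     R2 -= 1·R1  ⇒  (0, 0, 6, 5, 5)
     R3 -= 3·R1  ⇒  (0, 0, 4, 1, 0)
[3] R2 /= 6  ⇒  (0, 0, 1, 2, 2)
     R0 -= 2·R2  ⇒  (1, 0, 0, 4, 3)
     R3 -= 4·R2  ⇒  (0, 0, 0, 0, 6)
column 3 empty below row 3
[4] R3 /= 6  ⇒  (0, 0, 0, 0, 1)
     R0 -= 3·R3  ⇒  (1, 0, 0, 4, 0)
     R1 -= 2·R3  ⇒  (0, 1, 0, 2, 0)
     R2 -= 2·R3  ⇒  (0, 0, 1, 2, 0)

rank = 4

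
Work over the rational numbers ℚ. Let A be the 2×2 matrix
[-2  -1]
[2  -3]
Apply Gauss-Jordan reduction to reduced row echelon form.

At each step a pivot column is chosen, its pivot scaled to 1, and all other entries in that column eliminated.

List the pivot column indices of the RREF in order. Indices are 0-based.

step 1: normalize row 0 (÷-2) = (1, 1/2)
  row 1: subtract 2×row0 = (0, -4)
step 2: normalize row 1 (÷-4) = (0, 1)
  row 0: subtract 1/2×row1 = (1, 0)

pivot columns: 0, 1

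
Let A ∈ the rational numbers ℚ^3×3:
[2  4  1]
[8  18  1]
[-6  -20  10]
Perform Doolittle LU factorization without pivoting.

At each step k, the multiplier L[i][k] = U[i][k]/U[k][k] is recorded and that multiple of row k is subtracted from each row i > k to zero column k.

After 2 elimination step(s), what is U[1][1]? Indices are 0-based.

U[1][1] = 2

[col 0] pivot 2
  R1 -= 4*R0 → (0, 2, -3)  (L[1][0] := 4)
  R2 -= -3*R0 → (0, -8, 13)  (L[2][0] := -3)
[col 1] pivot 2
  R2 -= -4*R1 → (0, 0, 1)  (L[2][1] := -4)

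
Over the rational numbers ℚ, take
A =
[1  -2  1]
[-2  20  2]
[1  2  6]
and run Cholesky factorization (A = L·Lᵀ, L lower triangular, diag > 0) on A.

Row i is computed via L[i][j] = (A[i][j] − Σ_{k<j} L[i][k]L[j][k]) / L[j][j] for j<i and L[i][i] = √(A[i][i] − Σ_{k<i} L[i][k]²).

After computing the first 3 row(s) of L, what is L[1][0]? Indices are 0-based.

Step 1: L[0][0] = √(1) = 1.
  L[1][0] = (-2) / L[0][0] = -2.
Step 2: L[1][1] = √(16) = 4.
  L[2][0] = (1) / L[0][0] = 1.
  L[2][1] = (4) / L[1][1] = 1.
Step 3: L[2][2] = √(4) = 2.

L[1][0] = -2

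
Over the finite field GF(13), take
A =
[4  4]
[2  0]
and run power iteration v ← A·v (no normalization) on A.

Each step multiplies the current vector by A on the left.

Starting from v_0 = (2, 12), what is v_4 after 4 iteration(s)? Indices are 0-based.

v_0 = (2, 12).
v_1 = A·v_0 = (4, 4).
v_2 = A·v_1 = (6, 8).
v_3 = A·v_2 = (4, 12).
v_4 = A·v_3 = (12, 8).

v_4 = (12, 8)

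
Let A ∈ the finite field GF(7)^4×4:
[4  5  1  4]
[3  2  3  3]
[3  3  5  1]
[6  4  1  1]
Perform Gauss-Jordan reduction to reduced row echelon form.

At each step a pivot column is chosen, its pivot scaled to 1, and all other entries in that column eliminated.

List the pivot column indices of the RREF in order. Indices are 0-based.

pivot columns: 0, 1, 2, 3

pivot(0,0)=4: scale R0 → (1, 3, 2, 1)
  clear (1,0): R1 −= (3)R0 → (0, 0, 4, 0)
  clear (2,0): R2 −= (3)R0 → (0, 1, 6, 5)
  clear (3,0): R3 −= (6)R0 → (0, 0, 3, 2)
pivot(1,1): swap R1↔R2
pivot(1,1)=1: scale R1 → (0, 1, 6, 5)
  clear (0,1): R0 −= (3)R1 → (1, 0, 5, 0)
pivot(2,2)=4: scale R2 → (0, 0, 1, 0)
  clear (0,2): R0 −= (5)R2 → (1, 0, 0, 0)
  clear (1,2): R1 −= (6)R2 → (0, 1, 0, 5)
  clear (3,2): R3 −= (3)R2 → (0, 0, 0, 2)
pivot(3,3)=2: scale R3 → (0, 0, 0, 1)
  clear (1,3): R1 −= (5)R3 → (0, 1, 0, 0)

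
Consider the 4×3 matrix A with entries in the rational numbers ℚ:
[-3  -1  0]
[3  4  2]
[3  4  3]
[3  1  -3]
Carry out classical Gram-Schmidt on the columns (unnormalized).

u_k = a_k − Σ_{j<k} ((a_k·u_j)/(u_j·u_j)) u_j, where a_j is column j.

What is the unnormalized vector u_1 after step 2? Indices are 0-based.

Step 1: u_0 = a_0 = (-3, 3, 3, 3).
Step 2: u_1 = a_1 − (5/6)·u_0 = (3/2, 3/2, 3/2, -3/2).

u_1 = (3/2, 3/2, 3/2, -3/2)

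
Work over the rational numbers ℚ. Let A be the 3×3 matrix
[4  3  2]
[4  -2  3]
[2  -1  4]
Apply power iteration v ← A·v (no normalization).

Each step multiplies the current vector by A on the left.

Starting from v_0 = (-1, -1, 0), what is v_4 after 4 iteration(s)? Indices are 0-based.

v_0 = (-1, -1, 0).
v_1 = A·v_0 = (-7, -2, -1).
v_2 = A·v_1 = (-36, -27, -16).
v_3 = A·v_2 = (-257, -138, -109).
v_4 = A·v_3 = (-1660, -1079, -812).

v_4 = (-1660, -1079, -812)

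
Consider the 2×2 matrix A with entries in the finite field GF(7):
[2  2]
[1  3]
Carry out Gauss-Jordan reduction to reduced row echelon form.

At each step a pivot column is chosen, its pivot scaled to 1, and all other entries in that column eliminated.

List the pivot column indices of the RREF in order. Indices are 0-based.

step 1: normalize row 0 (÷2) = (1, 1)
  row 1: subtract 1×row0 = (0, 2)
step 2: normalize row 1 (÷2) = (0, 1)
  row 0: subtract 1×row1 = (1, 0)

pivot columns: 0, 1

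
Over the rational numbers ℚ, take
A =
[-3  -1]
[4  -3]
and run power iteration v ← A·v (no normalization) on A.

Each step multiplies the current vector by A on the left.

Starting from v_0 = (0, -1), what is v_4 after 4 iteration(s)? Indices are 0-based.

v_4 = (-60, 119)

v_0 = (0, -1).
v_1 = A·v_0 = (1, 3).
v_2 = A·v_1 = (-6, -5).
v_3 = A·v_2 = (23, -9).
v_4 = A·v_3 = (-60, 119).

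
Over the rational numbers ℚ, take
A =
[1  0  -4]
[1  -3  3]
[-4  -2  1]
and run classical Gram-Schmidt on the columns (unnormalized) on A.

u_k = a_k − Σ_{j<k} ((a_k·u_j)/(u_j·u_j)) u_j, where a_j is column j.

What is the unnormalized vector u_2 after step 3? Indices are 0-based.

u_2 = (-826/209, 118/209, -177/209)

Step 1: u_0 = a_0 = (1, 1, -4).
Step 2: u_1 = a_1 − (5/18)·u_0 = (-5/18, -59/18, -8/9).
Step 3: u_2 = a_2 − (-5/18)·u_0 − (-173/209)·u_1 = (-826/209, 118/209, -177/209).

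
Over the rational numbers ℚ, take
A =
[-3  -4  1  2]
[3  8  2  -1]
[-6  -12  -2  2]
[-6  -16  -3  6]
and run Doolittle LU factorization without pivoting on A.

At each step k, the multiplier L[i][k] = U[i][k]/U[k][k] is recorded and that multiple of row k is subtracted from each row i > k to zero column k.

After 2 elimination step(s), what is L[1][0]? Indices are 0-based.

k=0: U[0][0]=-3
  eliminate (1,0): mult=-1, new row 1: (0, 4, 3, 1); set L[1][0]=-1
  eliminate (2,0): mult=2, new row 2: (0, -4, -4, -2); set L[2][0]=2
  eliminate (3,0): mult=2, new row 3: (0, -8, -5, 2); set L[3][0]=2
k=1: U[1][1]=4
  eliminate (2,1): mult=-1, new row 2: (0, 0, -1, -1); set L[2][1]=-1
  eliminate (3,1): mult=-2, new row 3: (0, 0, 1, 4); set L[3][1]=-2

L[1][0] = -1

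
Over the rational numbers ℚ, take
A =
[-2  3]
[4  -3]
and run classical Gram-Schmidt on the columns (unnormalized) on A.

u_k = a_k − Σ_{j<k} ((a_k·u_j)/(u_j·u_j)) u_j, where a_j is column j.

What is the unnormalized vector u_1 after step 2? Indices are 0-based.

u_1 = (6/5, 3/5)

Step 1: u_0 = a_0 = (-2, 4).
Step 2: u_1 = a_1 − (-9/10)·u_0 = (6/5, 3/5).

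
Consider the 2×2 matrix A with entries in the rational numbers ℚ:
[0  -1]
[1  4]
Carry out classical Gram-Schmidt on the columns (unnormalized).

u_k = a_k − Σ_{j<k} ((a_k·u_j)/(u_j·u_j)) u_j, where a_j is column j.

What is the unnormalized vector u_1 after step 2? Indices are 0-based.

Step 1: u_0 = a_0 = (0, 1).
Step 2: u_1 = a_1 − (4)·u_0 = (-1, 0).

u_1 = (-1, 0)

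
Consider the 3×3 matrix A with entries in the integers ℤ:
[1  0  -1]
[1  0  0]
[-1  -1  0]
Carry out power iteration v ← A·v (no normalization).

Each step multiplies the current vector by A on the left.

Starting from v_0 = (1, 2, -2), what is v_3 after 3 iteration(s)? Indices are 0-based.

v_3 = (10, 6, -9)

v_0 = (1, 2, -2).
v_1 = A·v_0 = (3, 1, -3).
v_2 = A·v_1 = (6, 3, -4).
v_3 = A·v_2 = (10, 6, -9).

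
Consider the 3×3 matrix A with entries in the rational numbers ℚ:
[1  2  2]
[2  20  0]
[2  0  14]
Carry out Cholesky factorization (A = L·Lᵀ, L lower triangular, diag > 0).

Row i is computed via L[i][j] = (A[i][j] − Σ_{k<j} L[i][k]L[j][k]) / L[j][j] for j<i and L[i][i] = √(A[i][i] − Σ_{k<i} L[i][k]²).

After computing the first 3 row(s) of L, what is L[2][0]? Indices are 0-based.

L[2][0] = 2

Step 1: L[0][0] = √(1) = 1.
  L[1][0] = (2) / L[0][0] = 2.
Step 2: L[1][1] = √(16) = 4.
  L[2][0] = (2) / L[0][0] = 2.
  L[2][1] = (-4) / L[1][1] = -1.
Step 3: L[2][2] = √(9) = 3.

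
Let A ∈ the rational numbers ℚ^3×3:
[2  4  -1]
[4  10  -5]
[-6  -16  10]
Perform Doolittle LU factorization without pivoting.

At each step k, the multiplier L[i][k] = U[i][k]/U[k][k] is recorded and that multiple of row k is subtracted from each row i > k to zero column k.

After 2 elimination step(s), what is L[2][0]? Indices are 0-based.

L[2][0] = -3

Step 1: pivot at (0,0) is 2.
  row1 ← row1 − (2)·row0  ⇒  L[1][0]=2, U row1=(0, 2, -3)
  row2 ← row2 − (-3)·row0  ⇒  L[2][0]=-3, U row2=(0, -4, 7)
Step 2: pivot at (1,1) is 2.
  row2 ← row2 − (-2)·row1  ⇒  L[2][1]=-2, U row2=(0, 0, 1)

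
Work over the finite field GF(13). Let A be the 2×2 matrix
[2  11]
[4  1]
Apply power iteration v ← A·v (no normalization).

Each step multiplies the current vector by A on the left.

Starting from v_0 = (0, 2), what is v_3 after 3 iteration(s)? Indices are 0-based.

v_0 = (0, 2).
v_1 = A·v_0 = (9, 2).
v_2 = A·v_1 = (1, 12).
v_3 = A·v_2 = (4, 3).

v_3 = (4, 3)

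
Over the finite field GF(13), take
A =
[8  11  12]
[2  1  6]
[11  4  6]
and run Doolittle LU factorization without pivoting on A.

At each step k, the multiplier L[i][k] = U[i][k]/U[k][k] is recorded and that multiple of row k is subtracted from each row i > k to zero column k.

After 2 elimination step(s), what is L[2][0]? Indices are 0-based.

L[2][0] = 3

[col 0] pivot 8
  R1 -= 10*R0 → (0, 8, 3)  (L[1][0] := 10)
  R2 -= 3*R0 → (0, 10, 9)  (L[2][0] := 3)
[col 1] pivot 8
  R2 -= 11*R1 → (0, 0, 2)  (L[2][1] := 11)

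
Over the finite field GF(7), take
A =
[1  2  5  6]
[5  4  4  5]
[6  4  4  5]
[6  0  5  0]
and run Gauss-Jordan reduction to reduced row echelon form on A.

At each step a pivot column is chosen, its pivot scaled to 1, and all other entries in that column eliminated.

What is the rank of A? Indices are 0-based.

rank = 3

pivot(0,0)=1: scale R0 → (1, 2, 5, 6)
  clear (1,0): R1 −= (5)R0 → (0, 1, 0, 3)
  clear (2,0): R2 −= (6)R0 → (0, 6, 2, 4)
  clear (3,0): R3 −= (6)R0 → (0, 2, 3, 6)
pivot(1,1)=1: scale R1 → (0, 1, 0, 3)
  clear (0,1): R0 −= (2)R1 → (1, 0, 5, 0)
  clear (2,1): R2 −= (6)R1 → (0, 0, 2, 0)
  clear (3,1): R3 −= (2)R1 → (0, 0, 3, 0)
pivot(2,2)=2: scale R2 → (0, 0, 1, 0)
  clear (0,2): R0 −= (5)R2 → (1, 0, 0, 0)
  clear (3,2): R3 −= (3)R2 → (0, 0, 0, 0)
col 3: no nonzero at/below row 3; advance.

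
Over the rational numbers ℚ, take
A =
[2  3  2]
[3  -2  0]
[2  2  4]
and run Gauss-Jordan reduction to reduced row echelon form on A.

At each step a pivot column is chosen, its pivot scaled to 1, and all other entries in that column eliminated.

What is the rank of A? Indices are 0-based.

rank = 3

pivot(0,0)=2: scale R0 → (1, 3/2, 1)
  clear (1,0): R1 −= (3)R0 → (0, -13/2, -3)
  clear (2,0): R2 −= (2)R0 → (0, -1, 2)
pivot(1,1)=-13/2: scale R1 → (0, 1, 6/13)
  clear (0,1): R0 −= (3/2)R1 → (1, 0, 4/13)
  clear (2,1): R2 −= (-1)R1 → (0, 0, 32/13)
pivot(2,2)=32/13: scale R2 → (0, 0, 1)
  clear (0,2): R0 −= (4/13)R2 → (1, 0, 0)
  clear (1,2): R1 −= (6/13)R2 → (0, 1, 0)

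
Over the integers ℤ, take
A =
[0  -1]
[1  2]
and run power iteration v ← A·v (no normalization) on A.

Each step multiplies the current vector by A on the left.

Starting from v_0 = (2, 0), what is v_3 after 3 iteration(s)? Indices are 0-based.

v_0 = (2, 0).
v_1 = A·v_0 = (0, 2).
v_2 = A·v_1 = (-2, 4).
v_3 = A·v_2 = (-4, 6).

v_3 = (-4, 6)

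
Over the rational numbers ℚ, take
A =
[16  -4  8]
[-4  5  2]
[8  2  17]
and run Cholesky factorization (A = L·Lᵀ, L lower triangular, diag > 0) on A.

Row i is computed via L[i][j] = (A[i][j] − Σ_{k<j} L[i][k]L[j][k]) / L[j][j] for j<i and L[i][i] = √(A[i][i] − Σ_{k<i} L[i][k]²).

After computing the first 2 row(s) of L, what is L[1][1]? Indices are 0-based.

Step 1: L[0][0] = √(16) = 4.
  L[1][0] = (-4) / L[0][0] = -1.
Step 2: L[1][1] = √(4) = 2.

L[1][1] = 2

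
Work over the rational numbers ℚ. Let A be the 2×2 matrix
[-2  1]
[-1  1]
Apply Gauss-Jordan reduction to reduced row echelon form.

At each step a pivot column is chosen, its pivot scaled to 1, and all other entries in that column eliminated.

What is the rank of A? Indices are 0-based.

rank = 2

step 1: normalize row 0 (÷-2) = (1, -1/2)
  row 1: subtract -1×row0 = (0, 1/2)
step 2: normalize row 1 (÷1/2) = (0, 1)
  row 0: subtract -1/2×row1 = (1, 0)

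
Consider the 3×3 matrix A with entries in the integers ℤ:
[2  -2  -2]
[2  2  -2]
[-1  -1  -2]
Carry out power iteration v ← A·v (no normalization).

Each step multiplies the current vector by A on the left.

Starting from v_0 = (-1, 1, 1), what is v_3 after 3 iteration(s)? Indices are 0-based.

v_3 = (-8, -56, -8)

v_0 = (-1, 1, 1).
v_1 = A·v_0 = (-6, -2, -2).
v_2 = A·v_1 = (-4, -12, 12).
v_3 = A·v_2 = (-8, -56, -8).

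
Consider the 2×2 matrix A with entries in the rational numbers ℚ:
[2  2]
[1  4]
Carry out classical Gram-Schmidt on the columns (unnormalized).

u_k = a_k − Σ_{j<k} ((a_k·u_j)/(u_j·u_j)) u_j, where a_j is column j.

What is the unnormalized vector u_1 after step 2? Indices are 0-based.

Step 1: u_0 = a_0 = (2, 1).
Step 2: u_1 = a_1 − (8/5)·u_0 = (-6/5, 12/5).

u_1 = (-6/5, 12/5)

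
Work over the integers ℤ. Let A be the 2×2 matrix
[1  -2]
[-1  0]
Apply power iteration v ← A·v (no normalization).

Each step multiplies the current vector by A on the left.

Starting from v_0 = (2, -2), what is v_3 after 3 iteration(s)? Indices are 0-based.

v_3 = (22, -10)

v_0 = (2, -2).
v_1 = A·v_0 = (6, -2).
v_2 = A·v_1 = (10, -6).
v_3 = A·v_2 = (22, -10).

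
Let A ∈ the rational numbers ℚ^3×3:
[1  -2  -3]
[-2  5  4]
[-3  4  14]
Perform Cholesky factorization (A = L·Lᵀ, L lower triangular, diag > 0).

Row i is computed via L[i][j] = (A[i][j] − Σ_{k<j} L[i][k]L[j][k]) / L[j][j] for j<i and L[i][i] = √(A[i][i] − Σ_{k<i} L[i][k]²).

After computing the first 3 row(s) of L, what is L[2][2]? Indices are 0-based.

L[2][2] = 1

Step 1: L[0][0] = √(1) = 1.
  L[1][0] = (-2) / L[0][0] = -2.
Step 2: L[1][1] = √(1) = 1.
  L[2][0] = (-3) / L[0][0] = -3.
  L[2][1] = (-2) / L[1][1] = -2.
Step 3: L[2][2] = √(1) = 1.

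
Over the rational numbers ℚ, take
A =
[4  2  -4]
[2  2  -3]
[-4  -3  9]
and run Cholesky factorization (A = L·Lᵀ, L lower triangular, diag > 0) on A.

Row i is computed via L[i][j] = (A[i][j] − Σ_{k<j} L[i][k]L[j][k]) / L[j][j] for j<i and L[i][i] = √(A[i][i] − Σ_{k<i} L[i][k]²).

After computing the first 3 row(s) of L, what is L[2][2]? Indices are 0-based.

Step 1: L[0][0] = √(4) = 2.
  L[1][0] = (2) / L[0][0] = 1.
Step 2: L[1][1] = √(1) = 1.
  L[2][0] = (-4) / L[0][0] = -2.
  L[2][1] = (-1) / L[1][1] = -1.
Step 3: L[2][2] = √(4) = 2.

L[2][2] = 2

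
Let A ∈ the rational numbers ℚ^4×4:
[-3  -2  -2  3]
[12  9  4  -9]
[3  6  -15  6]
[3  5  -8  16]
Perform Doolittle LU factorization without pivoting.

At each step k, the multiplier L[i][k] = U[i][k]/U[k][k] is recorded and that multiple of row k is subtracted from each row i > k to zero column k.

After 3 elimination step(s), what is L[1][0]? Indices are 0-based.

L[1][0] = -4

[col 0] pivot -3
  R1 -= -4*R0 → (0, 1, -4, 3)  (L[1][0] := -4)
  R2 -= -1*R0 → (0, 4, -17, 9)  (L[2][0] := -1)
  R3 -= -1*R0 → (0, 3, -10, 19)  (L[3][0] := -1)
[col 1] pivot 1
  R2 -= 4*R1 → (0, 0, -1, -3)  (L[2][1] := 4)
  R3 -= 3*R1 → (0, 0, 2, 10)  (L[3][1] := 3)
[col 2] pivot -1
  R3 -= -2*R2 → (0, 0, 0, 4)  (L[3][2] := -2)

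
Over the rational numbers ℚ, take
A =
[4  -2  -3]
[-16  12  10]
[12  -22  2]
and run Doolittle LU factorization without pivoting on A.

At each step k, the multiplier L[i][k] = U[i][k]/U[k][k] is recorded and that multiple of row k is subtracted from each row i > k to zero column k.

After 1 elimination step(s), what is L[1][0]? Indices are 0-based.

L[1][0] = -4

Step 1: pivot at (0,0) is 4.
  row1 ← row1 − (-4)·row0  ⇒  L[1][0]=-4, U row1=(0, 4, -2)
  row2 ← row2 − (3)·row0  ⇒  L[2][0]=3, U row2=(0, -16, 11)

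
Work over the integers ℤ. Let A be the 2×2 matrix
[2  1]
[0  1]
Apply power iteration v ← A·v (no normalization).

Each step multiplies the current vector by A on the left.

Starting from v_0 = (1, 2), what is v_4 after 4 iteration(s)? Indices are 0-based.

v_0 = (1, 2).
v_1 = A·v_0 = (4, 2).
v_2 = A·v_1 = (10, 2).
v_3 = A·v_2 = (22, 2).
v_4 = A·v_3 = (46, 2).

v_4 = (46, 2)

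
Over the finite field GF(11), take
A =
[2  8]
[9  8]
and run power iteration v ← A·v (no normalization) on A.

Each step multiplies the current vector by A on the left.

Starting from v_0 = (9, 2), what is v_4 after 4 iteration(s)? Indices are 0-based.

v_0 = (9, 2).
v_1 = A·v_0 = (1, 9).
v_2 = A·v_1 = (8, 4).
v_3 = A·v_2 = (4, 5).
v_4 = A·v_3 = (4, 10).

v_4 = (4, 10)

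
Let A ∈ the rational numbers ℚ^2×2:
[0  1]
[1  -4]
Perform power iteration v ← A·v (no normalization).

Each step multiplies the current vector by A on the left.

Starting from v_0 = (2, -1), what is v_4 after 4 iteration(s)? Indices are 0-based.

v_4 = (106, -449)

v_0 = (2, -1).
v_1 = A·v_0 = (-1, 6).
v_2 = A·v_1 = (6, -25).
v_3 = A·v_2 = (-25, 106).
v_4 = A·v_3 = (106, -449).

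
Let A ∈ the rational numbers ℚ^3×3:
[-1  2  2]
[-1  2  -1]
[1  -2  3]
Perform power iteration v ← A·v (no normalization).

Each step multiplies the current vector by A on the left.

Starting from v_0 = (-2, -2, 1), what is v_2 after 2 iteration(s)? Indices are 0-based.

v_0 = (-2, -2, 1).
v_1 = A·v_0 = (0, -3, 5).
v_2 = A·v_1 = (4, -11, 21).

v_2 = (4, -11, 21)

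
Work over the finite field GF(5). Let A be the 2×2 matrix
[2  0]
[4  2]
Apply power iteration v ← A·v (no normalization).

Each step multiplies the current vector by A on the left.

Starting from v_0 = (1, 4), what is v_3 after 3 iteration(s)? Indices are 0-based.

v_3 = (3, 0)

v_0 = (1, 4).
v_1 = A·v_0 = (2, 2).
v_2 = A·v_1 = (4, 2).
v_3 = A·v_2 = (3, 0).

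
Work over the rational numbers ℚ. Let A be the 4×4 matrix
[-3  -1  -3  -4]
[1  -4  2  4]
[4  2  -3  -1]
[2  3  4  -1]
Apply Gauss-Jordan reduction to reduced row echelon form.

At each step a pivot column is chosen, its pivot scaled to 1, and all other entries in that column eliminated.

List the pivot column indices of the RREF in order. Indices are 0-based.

pivot columns: 0, 1, 2, 3

step 1: normalize row 0 (÷-3) = (1, 1/3, 1, 4/3)
  row 1: subtract 1×row0 = (0, -13/3, 1, 8/3)
  row 2: subtract 4×row0 = (0, 2/3, -7, -19/3)
  row 3: subtract 2×row0 = (0, 7/3, 2, -11/3)
step 2: normalize row 1 (÷-13/3) = (0, 1, -3/13, -8/13)
  row 0: subtract 1/3×row1 = (1, 0, 14/13, 20/13)
  row 2: subtract 2/3×row1 = (0, 0, -89/13, -77/13)
  row 3: subtract 7/3×row1 = (0, 0, 33/13, -29/13)
step 3: normalize row 2 (÷-89/13) = (0, 0, 1, 77/89)
  row 0: subtract 14/13×row2 = (1, 0, 0, 54/89)
  row 1: subtract -3/13×row2 = (0, 1, 0, -37/89)
  row 3: subtract 33/13×row2 = (0, 0, 0, -394/89)
step 4: normalize row 3 (÷-394/89) = (0, 0, 0, 1)
  row 0: subtract 54/89×row3 = (1, 0, 0, 0)
  row 1: subtract -37/89×row3 = (0, 1, 0, 0)
  row 2: subtract 77/89×row3 = (0, 0, 1, 0)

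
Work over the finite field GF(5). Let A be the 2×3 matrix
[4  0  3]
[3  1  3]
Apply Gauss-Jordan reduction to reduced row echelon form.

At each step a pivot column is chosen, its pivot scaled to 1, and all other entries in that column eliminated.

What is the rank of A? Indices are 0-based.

step 1: normalize row 0 (÷4) = (1, 0, 2)
  row 1: subtract 3×row0 = (0, 1, 2)
step 2: normalize row 1 (÷1) = (0, 1, 2)

rank = 2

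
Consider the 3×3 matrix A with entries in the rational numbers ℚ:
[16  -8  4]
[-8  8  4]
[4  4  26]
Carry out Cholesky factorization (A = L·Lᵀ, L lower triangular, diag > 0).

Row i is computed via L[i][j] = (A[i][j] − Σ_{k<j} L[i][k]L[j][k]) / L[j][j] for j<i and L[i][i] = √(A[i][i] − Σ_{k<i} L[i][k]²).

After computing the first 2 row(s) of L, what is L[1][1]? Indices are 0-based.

L[1][1] = 2

Step 1: L[0][0] = √(16) = 4.
  L[1][0] = (-8) / L[0][0] = -2.
Step 2: L[1][1] = √(4) = 2.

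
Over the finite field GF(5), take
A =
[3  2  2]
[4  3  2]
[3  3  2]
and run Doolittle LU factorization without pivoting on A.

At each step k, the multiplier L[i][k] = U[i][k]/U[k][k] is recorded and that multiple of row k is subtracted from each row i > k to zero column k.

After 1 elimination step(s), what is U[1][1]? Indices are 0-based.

U[1][1] = 2

[col 0] pivot 3
  R1 -= 3*R0 → (0, 2, 1)  (L[1][0] := 3)
  R2 -= 1*R0 → (0, 1, 0)  (L[2][0] := 1)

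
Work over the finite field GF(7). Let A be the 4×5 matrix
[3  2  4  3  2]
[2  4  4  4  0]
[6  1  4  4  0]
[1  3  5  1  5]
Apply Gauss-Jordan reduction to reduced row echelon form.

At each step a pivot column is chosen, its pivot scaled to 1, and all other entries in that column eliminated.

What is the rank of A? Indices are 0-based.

rank = 4

pivot(0,0)=3: scale R0 → (1, 3, 6, 1, 3)
  clear (1,0): R1 −= (2)R0 → (0, 5, 6, 2, 1)
  clear (2,0): R2 −= (6)R0 → (0, 4, 3, 5, 3)
  clear (3,0): R3 −= (1)R0 → (0, 0, 6, 0, 2)
pivot(1,1)=5: scale R1 → (0, 1, 4, 6, 3)
  clear (0,1): R0 −= (3)R1 → (1, 0, 1, 4, 1)
  clear (2,1): R2 −= (4)R1 → (0, 0, 1, 2, 5)
pivot(2,2)=1: scale R2 → (0, 0, 1, 2, 5)
  clear (0,2): R0 −= (1)R2 → (1, 0, 0, 2, 3)
  clear (1,2): R1 −= (4)R2 → (0, 1, 0, 5, 4)
  clear (3,2): R3 −= (6)R2 → (0, 0, 0, 2, 0)
pivot(3,3)=2: scale R3 → (0, 0, 0, 1, 0)
  clear (0,3): R0 −= (2)R3 → (1, 0, 0, 0, 3)
  clear (1,3): R1 −= (5)R3 → (0, 1, 0, 0, 4)
  clear (2,3): R2 −= (2)R3 → (0, 0, 1, 0, 5)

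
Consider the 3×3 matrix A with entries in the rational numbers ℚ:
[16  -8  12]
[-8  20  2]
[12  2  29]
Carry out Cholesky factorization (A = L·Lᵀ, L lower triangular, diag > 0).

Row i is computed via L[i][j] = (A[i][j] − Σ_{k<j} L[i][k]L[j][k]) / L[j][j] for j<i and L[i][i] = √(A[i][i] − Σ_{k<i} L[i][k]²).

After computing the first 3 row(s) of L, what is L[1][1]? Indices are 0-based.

Step 1: L[0][0] = √(16) = 4.
  L[1][0] = (-8) / L[0][0] = -2.
Step 2: L[1][1] = √(16) = 4.
  L[2][0] = (12) / L[0][0] = 3.
  L[2][1] = (8) / L[1][1] = 2.
Step 3: L[2][2] = √(16) = 4.

L[1][1] = 4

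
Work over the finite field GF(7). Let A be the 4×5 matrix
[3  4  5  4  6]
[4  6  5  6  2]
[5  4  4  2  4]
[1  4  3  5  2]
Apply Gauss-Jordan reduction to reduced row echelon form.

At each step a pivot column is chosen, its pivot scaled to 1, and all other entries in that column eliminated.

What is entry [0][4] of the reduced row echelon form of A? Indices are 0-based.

M[0][4] = 3

pivot(0,0)=3: scale R0 → (1, 6, 4, 6, 2)
  clear (1,0): R1 −= (4)R0 → (0, 3, 3, 3, 1)
  clear (2,0): R2 −= (5)R0 → (0, 2, 5, 0, 1)
  clear (3,0): R3 −= (1)R0 → (0, 5, 6, 6, 0)
pivot(1,1)=3: scale R1 → (0, 1, 1, 1, 5)
  clear (0,1): R0 −= (6)R1 → (1, 0, 5, 0, 0)
  clear (2,1): R2 −= (2)R1 → (0, 0, 3, 5, 5)
  clear (3,1): R3 −= (5)R1 → (0, 0, 1, 1, 3)
pivot(2,2)=3: scale R2 → (0, 0, 1, 4, 4)
  clear (0,2): R0 −= (5)R2 → (1, 0, 0, 1, 1)
  clear (1,2): R1 −= (1)R2 → (0, 1, 0, 4, 1)
  clear (3,2): R3 −= (1)R2 → (0, 0, 0, 4, 6)
pivot(3,3)=4: scale R3 → (0, 0, 0, 1, 5)
  clear (0,3): R0 −= (1)R3 → (1, 0, 0, 0, 3)
  clear (1,3): R1 −= (4)R3 → (0, 1, 0, 0, 2)
  clear (2,3): R2 −= (4)R3 → (0, 0, 1, 0, 5)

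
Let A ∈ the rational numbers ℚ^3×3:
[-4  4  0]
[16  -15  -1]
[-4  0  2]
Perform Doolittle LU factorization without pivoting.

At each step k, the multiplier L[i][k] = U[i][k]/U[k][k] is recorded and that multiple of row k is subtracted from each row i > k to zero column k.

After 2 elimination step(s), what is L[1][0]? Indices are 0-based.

L[1][0] = -4

Step 1: pivot at (0,0) is -4.
  row1 ← row1 − (-4)·row0  ⇒  L[1][0]=-4, U row1=(0, 1, -1)
  row2 ← row2 − (1)·row0  ⇒  L[2][0]=1, U row2=(0, -4, 2)
Step 2: pivot at (1,1) is 1.
  row2 ← row2 − (-4)·row1  ⇒  L[2][1]=-4, U row2=(0, 0, -2)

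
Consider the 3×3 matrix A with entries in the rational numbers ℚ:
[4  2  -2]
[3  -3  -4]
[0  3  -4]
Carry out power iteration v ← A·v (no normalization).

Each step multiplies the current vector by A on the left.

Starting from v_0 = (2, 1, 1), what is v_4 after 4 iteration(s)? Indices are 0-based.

v_4 = (572, 211, -359)

v_0 = (2, 1, 1).
v_1 = A·v_0 = (8, -1, -1).
v_2 = A·v_1 = (32, 31, 1).
v_3 = A·v_2 = (188, -1, 89).
v_4 = A·v_3 = (572, 211, -359).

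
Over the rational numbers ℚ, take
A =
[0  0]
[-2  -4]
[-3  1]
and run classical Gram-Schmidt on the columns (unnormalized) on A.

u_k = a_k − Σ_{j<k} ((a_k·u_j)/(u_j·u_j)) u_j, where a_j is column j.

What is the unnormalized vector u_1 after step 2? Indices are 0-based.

u_1 = (0, -42/13, 28/13)

Step 1: u_0 = a_0 = (0, -2, -3).
Step 2: u_1 = a_1 − (5/13)·u_0 = (0, -42/13, 28/13).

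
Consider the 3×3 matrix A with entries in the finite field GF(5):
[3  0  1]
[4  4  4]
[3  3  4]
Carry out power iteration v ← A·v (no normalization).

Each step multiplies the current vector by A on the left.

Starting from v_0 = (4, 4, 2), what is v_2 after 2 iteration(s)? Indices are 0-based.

v_0 = (4, 4, 2).
v_1 = A·v_0 = (4, 0, 2).
v_2 = A·v_1 = (4, 4, 0).

v_2 = (4, 4, 0)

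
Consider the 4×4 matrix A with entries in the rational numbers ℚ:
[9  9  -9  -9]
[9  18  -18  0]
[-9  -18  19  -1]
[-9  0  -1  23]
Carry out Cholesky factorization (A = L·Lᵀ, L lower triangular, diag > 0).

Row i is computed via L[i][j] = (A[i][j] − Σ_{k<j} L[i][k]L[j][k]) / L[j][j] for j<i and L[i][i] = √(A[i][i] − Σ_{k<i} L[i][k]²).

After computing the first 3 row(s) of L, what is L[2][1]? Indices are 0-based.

Step 1: L[0][0] = √(9) = 3.
  L[1][0] = (9) / L[0][0] = 3.
Step 2: L[1][1] = √(9) = 3.
  L[2][0] = (-9) / L[0][0] = -3.
  L[2][1] = (-9) / L[1][1] = -3.
Step 3: L[2][2] = √(1) = 1.

L[2][1] = -3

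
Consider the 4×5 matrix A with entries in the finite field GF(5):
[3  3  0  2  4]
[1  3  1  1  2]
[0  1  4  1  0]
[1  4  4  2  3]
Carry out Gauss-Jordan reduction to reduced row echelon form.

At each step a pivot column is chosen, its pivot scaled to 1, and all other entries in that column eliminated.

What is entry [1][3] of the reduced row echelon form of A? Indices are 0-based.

[1] R0 /= 3  ⇒  (1, 1, 0, 4, 3)
     R1 -= 1·R0  ⇒  (0, 2, 1, 2, 4)
     R3 -= 1·R0  ⇒  (0, 3, 4, 3, 0)
[2] R1 /= 2  ⇒  (0, 1, 3, 1, 2)
     R0 -= 1·R1  ⇒  (1, 0, 2, 3, 1)
     R2 -= 1·R1  ⇒  (0, 0, 1, 0, 3)
     R3 -= 3·R1  ⇒  (0, 0, 0, 0, 4)
[3] R2 /= 1  ⇒  (0, 0, 1, 0, 3)
     R0 -= 2·R2  ⇒  (1, 0, 0, 3, 0)
     R1 -= 3·R2  ⇒  (0, 1, 0, 1, 3)
column 3 empty below row 3
[4] R3 /= 4  ⇒  (0, 0, 0, 0, 1)
     R1 -= 3·R3  ⇒  (0, 1, 0, 1, 0)
     R2 -= 3·R3  ⇒  (0, 0, 1, 0, 0)

M[1][3] = 1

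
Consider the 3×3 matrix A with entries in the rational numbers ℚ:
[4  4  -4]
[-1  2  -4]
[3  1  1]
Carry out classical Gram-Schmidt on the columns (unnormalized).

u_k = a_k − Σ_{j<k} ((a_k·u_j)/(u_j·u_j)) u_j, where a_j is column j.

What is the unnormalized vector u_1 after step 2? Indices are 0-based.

u_1 = (18/13, 69/26, -25/26)

Step 1: u_0 = a_0 = (4, -1, 3).
Step 2: u_1 = a_1 − (17/26)·u_0 = (18/13, 69/26, -25/26).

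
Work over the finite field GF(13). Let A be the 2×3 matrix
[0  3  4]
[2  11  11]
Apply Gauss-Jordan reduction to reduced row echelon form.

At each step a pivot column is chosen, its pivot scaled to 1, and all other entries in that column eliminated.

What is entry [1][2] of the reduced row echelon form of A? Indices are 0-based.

pivot(0,0): swap R0↔R1
pivot(0,0)=2: scale R0 → (1, 12, 12)
pivot(1,1)=3: scale R1 → (0, 1, 10)
  clear (0,1): R0 −= (12)R1 → (1, 0, 9)

M[1][2] = 10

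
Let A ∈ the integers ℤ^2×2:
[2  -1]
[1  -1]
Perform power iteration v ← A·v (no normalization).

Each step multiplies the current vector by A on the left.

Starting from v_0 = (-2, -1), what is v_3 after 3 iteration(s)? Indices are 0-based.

v_3 = (-8, -3)

v_0 = (-2, -1).
v_1 = A·v_0 = (-3, -1).
v_2 = A·v_1 = (-5, -2).
v_3 = A·v_2 = (-8, -3).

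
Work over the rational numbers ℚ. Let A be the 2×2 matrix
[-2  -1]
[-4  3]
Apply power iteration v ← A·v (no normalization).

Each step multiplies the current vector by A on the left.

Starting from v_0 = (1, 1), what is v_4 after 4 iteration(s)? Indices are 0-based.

v_0 = (1, 1).
v_1 = A·v_0 = (-3, -1).
v_2 = A·v_1 = (7, 9).
v_3 = A·v_2 = (-23, -1).
v_4 = A·v_3 = (47, 89).

v_4 = (47, 89)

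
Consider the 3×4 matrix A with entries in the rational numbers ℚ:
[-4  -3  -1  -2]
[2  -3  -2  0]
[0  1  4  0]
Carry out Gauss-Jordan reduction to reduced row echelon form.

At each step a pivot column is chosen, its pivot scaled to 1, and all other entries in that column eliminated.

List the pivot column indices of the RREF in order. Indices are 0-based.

pivot columns: 0, 1, 2

step 1: normalize row 0 (÷-4) = (1, 3/4, 1/4, 1/2)
  row 1: subtract 2×row0 = (0, -9/2, -5/2, -1)
step 2: normalize row 1 (÷-9/2) = (0, 1, 5/9, 2/9)
  row 0: subtract 3/4×row1 = (1, 0, -1/6, 1/3)
  row 2: subtract 1×row1 = (0, 0, 31/9, -2/9)
step 3: normalize row 2 (÷31/9) = (0, 0, 1, -2/31)
  row 0: subtract -1/6×row2 = (1, 0, 0, 10/31)
  row 1: subtract 5/9×row2 = (0, 1, 0, 8/31)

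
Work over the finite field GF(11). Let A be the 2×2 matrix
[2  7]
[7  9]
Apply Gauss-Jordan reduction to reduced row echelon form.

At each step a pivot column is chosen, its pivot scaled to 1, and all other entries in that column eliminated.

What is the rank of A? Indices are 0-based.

rank = 2

pivot(0,0)=2: scale R0 → (1, 9)
  clear (1,0): R1 −= (7)R0 → (0, 1)
pivot(1,1)=1: scale R1 → (0, 1)
  clear (0,1): R0 −= (9)R1 → (1, 0)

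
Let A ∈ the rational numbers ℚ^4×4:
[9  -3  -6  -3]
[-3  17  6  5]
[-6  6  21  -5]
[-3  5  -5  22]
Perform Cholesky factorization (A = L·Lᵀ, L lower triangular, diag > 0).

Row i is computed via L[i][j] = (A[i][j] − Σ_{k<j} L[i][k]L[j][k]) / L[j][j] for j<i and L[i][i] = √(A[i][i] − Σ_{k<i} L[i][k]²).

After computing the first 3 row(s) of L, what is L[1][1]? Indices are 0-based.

L[1][1] = 4

Step 1: L[0][0] = √(9) = 3.
  L[1][0] = (-3) / L[0][0] = -1.
Step 2: L[1][1] = √(16) = 4.
  L[2][0] = (-6) / L[0][0] = -2.
  L[2][1] = (4) / L[1][1] = 1.
Step 3: L[2][2] = √(16) = 4.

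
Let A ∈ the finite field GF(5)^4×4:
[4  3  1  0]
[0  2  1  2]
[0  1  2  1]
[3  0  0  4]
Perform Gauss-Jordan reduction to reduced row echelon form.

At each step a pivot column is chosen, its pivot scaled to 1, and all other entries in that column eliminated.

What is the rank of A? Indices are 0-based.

[1] R0 /= 4  ⇒  (1, 2, 4, 0)
     R3 -= 3·R0  ⇒  (0, 4, 3, 4)
[2] R1 /= 2  ⇒  (0, 1, 3, 1)
     R0 -= 2·R1  ⇒  (1, 0, 3, 3)
     R2 -= 1·R1  ⇒  (0, 0, 4, 0)
     R3 -= 4·R1  ⇒  (0, 0, 1, 0)
[3] R2 /= 4  ⇒  (0, 0, 1, 0)
     R0 -= 3·R2  ⇒  (1, 0, 0, 3)
     R1 -= 3·R2  ⇒  (0, 1, 0, 1)
     R3 -= 1·R2  ⇒  (0, 0, 0, 0)
column 3 empty below row 3

rank = 3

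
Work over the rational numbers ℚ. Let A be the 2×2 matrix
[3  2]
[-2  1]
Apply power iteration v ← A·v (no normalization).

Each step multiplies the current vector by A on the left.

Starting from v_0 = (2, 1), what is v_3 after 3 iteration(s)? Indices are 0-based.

v_3 = (16, -55)

v_0 = (2, 1).
v_1 = A·v_0 = (8, -3).
v_2 = A·v_1 = (18, -19).
v_3 = A·v_2 = (16, -55).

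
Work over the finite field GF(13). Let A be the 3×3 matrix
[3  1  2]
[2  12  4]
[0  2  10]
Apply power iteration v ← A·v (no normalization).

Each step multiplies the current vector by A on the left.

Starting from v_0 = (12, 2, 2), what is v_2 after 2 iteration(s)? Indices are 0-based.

v_2 = (9, 7, 1)

v_0 = (12, 2, 2).
v_1 = A·v_0 = (3, 4, 11).
v_2 = A·v_1 = (9, 7, 1).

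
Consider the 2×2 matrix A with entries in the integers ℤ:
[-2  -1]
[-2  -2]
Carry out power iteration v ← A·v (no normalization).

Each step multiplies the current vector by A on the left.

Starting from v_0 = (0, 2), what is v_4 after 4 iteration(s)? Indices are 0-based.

v_0 = (0, 2).
v_1 = A·v_0 = (-2, -4).
v_2 = A·v_1 = (8, 12).
v_3 = A·v_2 = (-28, -40).
v_4 = A·v_3 = (96, 136).

v_4 = (96, 136)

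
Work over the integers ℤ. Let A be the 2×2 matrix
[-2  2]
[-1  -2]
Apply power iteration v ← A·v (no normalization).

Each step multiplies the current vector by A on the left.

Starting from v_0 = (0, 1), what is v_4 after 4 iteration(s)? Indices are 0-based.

v_0 = (0, 1).
v_1 = A·v_0 = (2, -2).
v_2 = A·v_1 = (-8, 2).
v_3 = A·v_2 = (20, 4).
v_4 = A·v_3 = (-32, -28).

v_4 = (-32, -28)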